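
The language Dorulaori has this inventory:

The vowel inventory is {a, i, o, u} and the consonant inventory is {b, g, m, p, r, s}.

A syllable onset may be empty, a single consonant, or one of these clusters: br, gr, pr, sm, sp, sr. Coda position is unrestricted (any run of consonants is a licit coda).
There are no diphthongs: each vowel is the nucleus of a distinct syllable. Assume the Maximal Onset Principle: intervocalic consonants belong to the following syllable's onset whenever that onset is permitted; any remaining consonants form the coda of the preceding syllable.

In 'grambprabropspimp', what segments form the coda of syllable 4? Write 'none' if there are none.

Vowels present: a, a, o, i; each is a nucleus, giving 4 syllables.
σ1/σ2 boundary: /mbpr/; trying suffixes from longest down, /pr/ is the first permitted one, so coda /mb/ | onset /pr/.
σ2/σ3 boundary: /br/ is a licit onset in full, so it all attaches to the next syllable.
σ3/σ4 boundary: cluster /psp/ — the longest permitted-onset suffix is /sp/; onset = /sp/, preceding coda = /p/.
So the parse is gramb.pra.brop.spimp.
Syllable 4 is /spimp/: onset /sp/, nucleus /i/, coda /mp/.

mp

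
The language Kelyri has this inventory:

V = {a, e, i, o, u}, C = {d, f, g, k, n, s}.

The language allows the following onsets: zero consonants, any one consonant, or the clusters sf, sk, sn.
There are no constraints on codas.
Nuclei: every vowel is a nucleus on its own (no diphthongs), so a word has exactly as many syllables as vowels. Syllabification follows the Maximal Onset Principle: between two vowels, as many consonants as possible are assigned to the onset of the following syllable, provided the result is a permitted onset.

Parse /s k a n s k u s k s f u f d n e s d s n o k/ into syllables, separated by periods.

skan.skusk.sfufd.nesd.snok

The vowels are a, u, u, e, o — 5 nuclei, so 5 syllables.
/a…u/ gap (V1→V2): /nsk/ splits as /n/ + /sk/ (/sk/ is the longest suffix that is a licit onset).
/u…u/ gap (V2→V3): /sksf/ splits as /sk/ + /sf/ (/sf/ is the longest suffix that is a licit onset).
/u…e/ gap (V3→V4): cluster /fdn/ — the longest permitted-onset suffix is /n/; onset = /n/, preceding coda = /fd/.
/e…o/ gap (V4→V5): /sdsn/ — longest licit onset from the right is /sn/, leaving /sd/ as coda.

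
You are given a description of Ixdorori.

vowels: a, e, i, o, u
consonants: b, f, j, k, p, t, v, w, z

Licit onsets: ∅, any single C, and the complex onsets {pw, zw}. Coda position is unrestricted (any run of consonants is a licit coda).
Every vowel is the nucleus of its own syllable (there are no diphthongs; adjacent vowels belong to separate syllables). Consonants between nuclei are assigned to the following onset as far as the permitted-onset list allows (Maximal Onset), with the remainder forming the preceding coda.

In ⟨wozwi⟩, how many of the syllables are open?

Vowels present: o, i; each is a nucleus, giving 2 syllables.
/o…i/ gap (V1→V2): /zw/ is a licit onset in full, so it all attaches to the next syllable.
Syllabification: wo.zwi.
Classifying each syllable: /wo/ (open), /zwi/ (open).
Open syllables: 2.

2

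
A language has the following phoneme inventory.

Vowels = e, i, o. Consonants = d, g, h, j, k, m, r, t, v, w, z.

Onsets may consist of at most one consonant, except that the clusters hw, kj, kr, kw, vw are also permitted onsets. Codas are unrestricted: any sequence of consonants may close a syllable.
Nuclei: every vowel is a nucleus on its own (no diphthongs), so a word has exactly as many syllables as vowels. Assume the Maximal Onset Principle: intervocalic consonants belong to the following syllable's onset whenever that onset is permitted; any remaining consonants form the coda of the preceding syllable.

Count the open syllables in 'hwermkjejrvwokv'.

The vowels are e, e, o — 3 nuclei, so 3 syllables.
V1 /e/ – V2 /e/: /rmkj/ splits as /rm/ + /kj/ (/kj/ is the longest suffix that is a licit onset).
V2 /e/ – V3 /o/: cluster /jrvw/ — the longest permitted-onset suffix is /vw/; onset = /vw/, preceding coda = /jr/.
Result: hwerm.kjejr.vwokv.
Classifying each syllable: /hwerm/ (closed), /kjejr/ (closed), /vwokv/ (closed).
Open syllables: 0.

0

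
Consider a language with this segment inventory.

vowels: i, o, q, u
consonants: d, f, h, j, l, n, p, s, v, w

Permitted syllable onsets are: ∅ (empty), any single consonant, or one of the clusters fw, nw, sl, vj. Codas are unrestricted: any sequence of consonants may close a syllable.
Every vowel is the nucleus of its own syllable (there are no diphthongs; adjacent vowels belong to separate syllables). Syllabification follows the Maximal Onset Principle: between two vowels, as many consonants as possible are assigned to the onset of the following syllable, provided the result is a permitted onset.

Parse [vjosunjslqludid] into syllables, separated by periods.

vjo.sunj.slq.lu.did

The vowels are o, u, q, u, i — 5 nuclei, so 5 syllables.
V1 /o/ – V2 /u/: /s/ → onset of the next syllable (single consonants are always licit onsets).
V2 /u/ – V3 /q/: /njsl/ splits as /nj/ + /sl/ (/sl/ is the longest suffix that is a licit onset).
V3 /q/ – V4 /u/: /l/ is a single consonant, so it becomes the next onset.
V4 /u/ – V5 /i/: /d/ is a single consonant, so it becomes the next onset.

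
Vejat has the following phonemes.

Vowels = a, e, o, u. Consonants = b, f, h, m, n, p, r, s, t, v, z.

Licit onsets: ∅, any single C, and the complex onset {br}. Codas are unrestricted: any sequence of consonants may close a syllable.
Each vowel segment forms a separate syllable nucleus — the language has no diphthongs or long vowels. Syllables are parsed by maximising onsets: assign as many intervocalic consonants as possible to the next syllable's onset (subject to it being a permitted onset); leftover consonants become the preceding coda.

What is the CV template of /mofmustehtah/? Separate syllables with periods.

Nuclei (vowels): o, u, e, a → 4 syllables.
σ1/σ2 boundary: /fm/ splits as /f/ + /m/ (/m/ is the longest suffix that is a licit onset).
σ2/σ3 boundary: /st/ splits as /s/ + /t/ (/t/ is the longest suffix that is a licit onset).
σ3/σ4 boundary: /ht/; trying suffixes from longest down, /t/ is the first permitted one, so coda /h/ | onset /t/.
Syllabification: mof.mus.teh.tah.
Mapping each syllable to C/V: /mof/ → CVC, /mus/ → CVC, /teh/ → CVC, /tah/ → CVC.

CVC.CVC.CVC.CVC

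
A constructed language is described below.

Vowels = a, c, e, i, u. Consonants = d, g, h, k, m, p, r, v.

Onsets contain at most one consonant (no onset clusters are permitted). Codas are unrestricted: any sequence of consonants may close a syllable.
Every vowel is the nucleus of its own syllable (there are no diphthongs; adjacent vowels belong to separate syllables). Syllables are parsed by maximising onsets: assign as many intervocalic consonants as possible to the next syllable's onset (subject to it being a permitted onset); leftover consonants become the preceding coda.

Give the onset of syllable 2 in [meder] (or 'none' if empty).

Nuclei (vowels): e, e → 2 syllables.
V1 /e/ – V2 /e/: just /d/ — single C goes to the following onset.
So the parse is me.der.
Syllable 2 is /der/: onset /d/, nucleus /e/, coda /r/.

d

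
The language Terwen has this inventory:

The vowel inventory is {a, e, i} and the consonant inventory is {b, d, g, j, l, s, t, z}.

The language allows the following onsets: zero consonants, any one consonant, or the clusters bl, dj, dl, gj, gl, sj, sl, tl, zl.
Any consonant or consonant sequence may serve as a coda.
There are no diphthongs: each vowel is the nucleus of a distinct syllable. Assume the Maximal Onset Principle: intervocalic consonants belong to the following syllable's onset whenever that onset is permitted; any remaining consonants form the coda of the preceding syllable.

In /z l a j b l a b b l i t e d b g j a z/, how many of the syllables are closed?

Nuclei (vowels): a, a, i, e, a → 5 syllables.
V1 /a/ – V2 /a/: /jbl/; trying suffixes from longest down, /bl/ is the first permitted one, so coda /j/ | onset /bl/.
V2 /a/ – V3 /i/: cluster /bbl/ — the longest permitted-onset suffix is /bl/; onset = /bl/, preceding coda = /b/.
V3 /i/ – V4 /e/: just /t/ — single C goes to the following onset.
V4 /e/ – V5 /a/: /dbgj/; trying suffixes from longest down, /gj/ is the first permitted one, so coda /db/ | onset /gj/.
Syllabification: zlaj.blab.bli.tedb.gjaz.
Classifying each syllable: /zlaj/ (closed), /blab/ (closed), /bli/ (open), /tedb/ (closed), /gjaz/ (closed).
Closed syllables: 4.

4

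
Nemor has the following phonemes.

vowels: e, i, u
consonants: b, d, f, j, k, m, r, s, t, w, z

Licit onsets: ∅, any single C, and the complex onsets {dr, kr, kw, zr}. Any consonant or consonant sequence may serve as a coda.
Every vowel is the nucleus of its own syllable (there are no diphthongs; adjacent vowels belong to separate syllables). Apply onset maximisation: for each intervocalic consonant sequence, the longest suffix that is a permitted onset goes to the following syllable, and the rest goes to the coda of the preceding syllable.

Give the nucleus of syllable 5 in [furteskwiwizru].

The vowels are u, e, i, i, u — 5 nuclei, so 5 syllables.
The fifth nucleus (vowel 5 from the left) is /u/.

u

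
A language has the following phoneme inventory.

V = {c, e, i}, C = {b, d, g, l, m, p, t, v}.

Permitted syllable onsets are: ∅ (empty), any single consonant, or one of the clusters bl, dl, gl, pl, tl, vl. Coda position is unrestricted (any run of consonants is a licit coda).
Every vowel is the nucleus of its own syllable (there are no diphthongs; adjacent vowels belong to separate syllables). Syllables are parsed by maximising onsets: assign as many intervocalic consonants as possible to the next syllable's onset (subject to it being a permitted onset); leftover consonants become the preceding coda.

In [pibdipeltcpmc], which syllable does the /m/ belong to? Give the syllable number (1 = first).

5

Nuclei (vowels): i, i, e, c, c → 5 syllables.
/i…i/ gap (V1→V2): cluster /bd/ — the longest permitted-onset suffix is /d/; onset = /d/, preceding coda = /b/.
/i…e/ gap (V2→V3): just /p/ — single C goes to the following onset.
/e…c/ gap (V3→V4): cluster /lt/ — the longest permitted-onset suffix is /t/; onset = /t/, preceding coda = /l/.
/c…c/ gap (V4→V5): /pm/; trying suffixes from longest down, /m/ is the first permitted one, so coda /p/ | onset /m/.
Syllabification: pib.di.pel.tcp.mc.
The /m/ is in the onset of syllable 5 (/mc/).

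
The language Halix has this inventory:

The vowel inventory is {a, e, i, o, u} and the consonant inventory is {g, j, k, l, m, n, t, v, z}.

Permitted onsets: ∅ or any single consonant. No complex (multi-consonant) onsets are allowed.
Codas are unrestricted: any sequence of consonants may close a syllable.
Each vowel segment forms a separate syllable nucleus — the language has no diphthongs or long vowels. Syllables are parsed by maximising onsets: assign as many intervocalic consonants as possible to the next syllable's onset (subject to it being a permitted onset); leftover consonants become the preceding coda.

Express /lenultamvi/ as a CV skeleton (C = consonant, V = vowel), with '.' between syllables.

The vowels are e, u, a, i — 4 nuclei, so 4 syllables.
Between /e/ (V1) and /u/ (V2): /n/ → onset of the next syllable (single consonants are always licit onsets).
Between /u/ (V2) and /a/ (V3): cluster /lt/ — the longest permitted-onset suffix is /t/; onset = /t/, preceding coda = /l/.
Between /a/ (V3) and /i/ (V4): /mv/ — longest licit onset from the right is /v/, leaving /m/ as coda.
Putting it together: le.nul.tam.vi.
Mapping each syllable to C/V: /le/ → CV, /nul/ → CVC, /tam/ → CVC, /vi/ → CV.

CV.CVC.CVC.CV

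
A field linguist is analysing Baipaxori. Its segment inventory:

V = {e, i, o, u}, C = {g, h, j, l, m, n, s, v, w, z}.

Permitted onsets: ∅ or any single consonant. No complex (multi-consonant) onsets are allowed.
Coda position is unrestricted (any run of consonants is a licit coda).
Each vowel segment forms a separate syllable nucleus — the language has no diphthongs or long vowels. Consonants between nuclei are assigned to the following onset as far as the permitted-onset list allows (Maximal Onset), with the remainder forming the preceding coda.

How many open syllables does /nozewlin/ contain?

1

The vowels are o, e, i — 3 nuclei, so 3 syllables.
V1 /o/ – V2 /e/: /z/ → onset of the next syllable (single consonants are always licit onsets).
V2 /e/ – V3 /i/: /wl/ — longest licit onset from the right is /l/, leaving /w/ as coda.
Syllabification: no.zew.lin.
Classifying each syllable: /no/ (open), /zew/ (closed), /lin/ (closed).
Open syllables: 1.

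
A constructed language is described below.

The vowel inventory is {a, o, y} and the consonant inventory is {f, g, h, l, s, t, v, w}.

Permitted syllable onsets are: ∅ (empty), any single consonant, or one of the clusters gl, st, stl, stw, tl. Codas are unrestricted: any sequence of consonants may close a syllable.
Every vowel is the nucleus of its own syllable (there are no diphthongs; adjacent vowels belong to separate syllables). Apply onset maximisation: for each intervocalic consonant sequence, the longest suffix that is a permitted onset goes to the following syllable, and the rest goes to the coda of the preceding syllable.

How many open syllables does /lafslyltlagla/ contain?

Vowels present: a, y, a, a; each is a nucleus, giving 4 syllables.
σ1/σ2 boundary: /fsl/; trying suffixes from longest down, /l/ is the first permitted one, so coda /fs/ | onset /l/.
σ2/σ3 boundary: /ltl/; trying suffixes from longest down, /tl/ is the first permitted one, so coda /l/ | onset /tl/.
σ3/σ4 boundary: cluster /gl/ — /gl/ is itself a permitted onset, so the whole cluster goes right; preceding coda = ∅.
Syllabification: lafs.lyl.tla.gla.
Classifying each syllable: /lafs/ (closed), /lyl/ (closed), /tla/ (open), /gla/ (open).
Open syllables: 2.

2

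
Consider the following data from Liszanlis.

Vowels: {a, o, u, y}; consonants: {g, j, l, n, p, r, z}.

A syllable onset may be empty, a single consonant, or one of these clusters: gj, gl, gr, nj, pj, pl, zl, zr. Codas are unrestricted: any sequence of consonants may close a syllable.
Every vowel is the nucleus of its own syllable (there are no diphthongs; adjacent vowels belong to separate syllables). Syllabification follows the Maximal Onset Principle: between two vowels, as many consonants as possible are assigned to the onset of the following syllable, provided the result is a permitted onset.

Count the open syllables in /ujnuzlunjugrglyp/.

Nuclei (vowels): u, u, u, u, y → 5 syllables.
σ1/σ2 boundary: /jn/; trying suffixes from longest down, /n/ is the first permitted one, so coda /j/ | onset /n/.
σ2/σ3 boundary: /zl/ is a licit onset in full, so it all attaches to the next syllable.
σ3/σ4 boundary: cluster /nj/ — /nj/ is itself a permitted onset, so the whole cluster goes right; preceding coda = ∅.
σ4/σ5 boundary: cluster /grgl/ — the longest permitted-onset suffix is /gl/; onset = /gl/, preceding coda = /gr/.
Syllabification: uj.nu.zlu.njugr.glyp.
Classifying each syllable: /uj/ (closed), /nu/ (open), /zlu/ (open), /njugr/ (closed), /glyp/ (closed).
Open syllables: 2.

2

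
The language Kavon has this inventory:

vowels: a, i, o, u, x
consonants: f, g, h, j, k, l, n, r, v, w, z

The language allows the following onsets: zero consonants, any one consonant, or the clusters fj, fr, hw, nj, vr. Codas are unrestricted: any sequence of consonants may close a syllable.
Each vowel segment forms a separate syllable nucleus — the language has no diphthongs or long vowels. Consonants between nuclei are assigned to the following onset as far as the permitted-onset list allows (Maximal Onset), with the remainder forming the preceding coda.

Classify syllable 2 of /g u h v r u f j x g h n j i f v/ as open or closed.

Vowels present: u, u, x, i; each is a nucleus, giving 4 syllables.
σ1/σ2 boundary: /hvr/ splits as /h/ + /vr/ (/vr/ is the longest suffix that is a licit onset).
σ2/σ3 boundary: /fj/ — entire cluster is a permitted onset → onset /fj/, coda ∅.
σ3/σ4 boundary: /ghnj/ splits as /gh/ + /nj/ (/nj/ is the longest suffix that is a licit onset).
Syllabification: guh.vru.fjxgh.njifv.
Syllable 2 is /vru/; it ends in its nucleus with no coda, so it is open.

open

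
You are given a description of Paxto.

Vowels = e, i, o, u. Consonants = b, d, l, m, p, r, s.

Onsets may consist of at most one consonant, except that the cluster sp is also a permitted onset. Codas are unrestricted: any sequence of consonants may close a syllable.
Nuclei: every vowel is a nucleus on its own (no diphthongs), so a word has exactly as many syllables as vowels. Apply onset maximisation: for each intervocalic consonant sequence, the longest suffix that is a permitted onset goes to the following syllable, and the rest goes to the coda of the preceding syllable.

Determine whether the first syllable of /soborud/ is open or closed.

open

Vowels present: o, o, u; each is a nucleus, giving 3 syllables.
/o…o/ gap (V1→V2): just /b/ — single C goes to the following onset.
/o…u/ gap (V2→V3): /r/ → onset of the next syllable (single consonants are always licit onsets).
Syllabification: so.bo.rud.
Syllable 1 is /so/; it ends in its nucleus with no coda, so it is open.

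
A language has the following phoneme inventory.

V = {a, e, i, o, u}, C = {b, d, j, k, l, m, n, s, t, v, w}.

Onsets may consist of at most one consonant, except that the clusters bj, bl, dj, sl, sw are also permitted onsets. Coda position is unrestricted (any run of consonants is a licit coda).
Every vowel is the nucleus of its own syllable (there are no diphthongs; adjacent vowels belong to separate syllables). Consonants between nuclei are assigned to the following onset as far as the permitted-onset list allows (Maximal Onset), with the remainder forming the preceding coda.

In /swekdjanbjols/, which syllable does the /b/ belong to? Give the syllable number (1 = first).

3

The vowels are e, a, o — 3 nuclei, so 3 syllables.
V1 /e/ – V2 /a/: cluster /kdj/ — the longest permitted-onset suffix is /dj/; onset = /dj/, preceding coda = /k/.
V2 /a/ – V3 /o/: /nbj/; trying suffixes from longest down, /bj/ is the first permitted one, so coda /n/ | onset /bj/.
So the parse is swek.djan.bjols.
The /b/ is in the onset of syllable 3 (/bjols/).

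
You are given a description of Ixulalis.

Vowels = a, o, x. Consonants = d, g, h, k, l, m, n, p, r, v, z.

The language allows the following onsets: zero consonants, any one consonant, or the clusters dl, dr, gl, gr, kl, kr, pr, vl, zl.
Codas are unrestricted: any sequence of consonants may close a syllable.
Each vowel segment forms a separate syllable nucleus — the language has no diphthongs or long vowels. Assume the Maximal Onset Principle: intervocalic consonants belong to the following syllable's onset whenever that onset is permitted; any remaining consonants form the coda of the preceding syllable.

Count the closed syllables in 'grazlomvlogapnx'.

The vowels are a, o, o, a, x — 5 nuclei, so 5 syllables.
/a…o/ gap (V1→V2): cluster /zl/ — /zl/ is itself a permitted onset, so the whole cluster goes right; preceding coda = ∅.
/o…o/ gap (V2→V3): cluster /mvl/ — the longest permitted-onset suffix is /vl/; onset = /vl/, preceding coda = /m/.
/o…a/ gap (V3→V4): /g/ → onset of the next syllable (single consonants are always licit onsets).
/a…x/ gap (V4→V5): /pn/ splits as /p/ + /n/ (/n/ is the longest suffix that is a licit onset).
Putting it together: gra.zlom.vlo.gap.nx.
Classifying each syllable: /gra/ (open), /zlom/ (closed), /vlo/ (open), /gap/ (closed), /nx/ (open).
Closed syllables: 2.

2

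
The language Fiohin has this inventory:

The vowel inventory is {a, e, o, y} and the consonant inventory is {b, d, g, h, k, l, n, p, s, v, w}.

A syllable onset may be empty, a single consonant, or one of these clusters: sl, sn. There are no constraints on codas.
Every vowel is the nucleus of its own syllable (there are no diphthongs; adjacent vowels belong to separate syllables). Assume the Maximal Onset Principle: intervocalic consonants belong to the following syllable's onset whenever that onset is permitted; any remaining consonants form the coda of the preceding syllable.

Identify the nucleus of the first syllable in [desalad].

The vowels are e, a, a — 3 nuclei, so 3 syllables.
The first nucleus (vowel 1 from the left) is /e/.

e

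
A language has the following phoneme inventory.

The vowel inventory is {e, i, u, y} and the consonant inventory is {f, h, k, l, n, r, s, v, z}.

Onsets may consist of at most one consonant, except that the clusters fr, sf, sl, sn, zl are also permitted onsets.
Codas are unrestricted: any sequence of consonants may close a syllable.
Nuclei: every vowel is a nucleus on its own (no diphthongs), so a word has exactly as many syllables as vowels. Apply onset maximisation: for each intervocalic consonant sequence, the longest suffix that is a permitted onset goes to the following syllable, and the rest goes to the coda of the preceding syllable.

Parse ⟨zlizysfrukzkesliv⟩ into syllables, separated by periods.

Nuclei (vowels): i, y, u, e, i → 5 syllables.
V1 /i/ – V2 /y/: just /z/ — single C goes to the following onset.
V2 /y/ – V3 /u/: /sfr/ splits as /s/ + /fr/ (/fr/ is the longest suffix that is a licit onset).
V3 /u/ – V4 /e/: /kzk/ — longest licit onset from the right is /k/, leaving /kz/ as coda.
V4 /e/ – V5 /i/: /sl/ is a licit onset in full, so it all attaches to the next syllable.

zli.zys.frukz.ke.sliv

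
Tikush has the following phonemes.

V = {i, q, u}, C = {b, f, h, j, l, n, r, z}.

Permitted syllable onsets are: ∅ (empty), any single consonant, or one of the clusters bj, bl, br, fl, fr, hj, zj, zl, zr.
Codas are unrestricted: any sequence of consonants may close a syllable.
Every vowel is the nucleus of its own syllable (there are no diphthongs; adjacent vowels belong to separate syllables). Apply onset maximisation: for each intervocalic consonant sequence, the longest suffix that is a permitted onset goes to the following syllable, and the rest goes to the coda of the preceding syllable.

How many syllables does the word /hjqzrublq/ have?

Vowels present: q, u, q; each is a nucleus, giving 3 syllables.

3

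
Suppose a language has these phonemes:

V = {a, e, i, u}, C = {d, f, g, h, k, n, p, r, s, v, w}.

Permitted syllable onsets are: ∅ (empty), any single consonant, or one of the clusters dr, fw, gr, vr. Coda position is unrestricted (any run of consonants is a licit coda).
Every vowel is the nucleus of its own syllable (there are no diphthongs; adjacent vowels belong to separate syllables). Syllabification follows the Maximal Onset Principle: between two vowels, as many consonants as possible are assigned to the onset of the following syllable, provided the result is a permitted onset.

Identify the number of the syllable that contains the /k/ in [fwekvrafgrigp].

1

Nuclei (vowels): e, a, i → 3 syllables.
V1 /e/ – V2 /a/: /kvr/ — longest licit onset from the right is /vr/, leaving /k/ as coda.
V2 /a/ – V3 /i/: /fgr/; trying suffixes from longest down, /gr/ is the first permitted one, so coda /f/ | onset /gr/.
Syllabification: fwek.vraf.grigp.
The /k/ is in the coda of syllable 1 (/fwek/).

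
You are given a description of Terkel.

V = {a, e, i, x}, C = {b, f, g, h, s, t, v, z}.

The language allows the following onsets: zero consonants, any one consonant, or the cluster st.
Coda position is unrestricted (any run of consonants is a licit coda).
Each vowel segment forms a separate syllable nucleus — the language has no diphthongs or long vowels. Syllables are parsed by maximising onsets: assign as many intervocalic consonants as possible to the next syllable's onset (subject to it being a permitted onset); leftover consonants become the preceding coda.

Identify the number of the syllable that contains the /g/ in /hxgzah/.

1

Nuclei (vowels): x, a → 2 syllables.
V1 /x/ – V2 /a/: /gz/; trying suffixes from longest down, /z/ is the first permitted one, so coda /g/ | onset /z/.
Syllabification: hxg.zah.
The /g/ is in the coda of syllable 1 (/hxg/).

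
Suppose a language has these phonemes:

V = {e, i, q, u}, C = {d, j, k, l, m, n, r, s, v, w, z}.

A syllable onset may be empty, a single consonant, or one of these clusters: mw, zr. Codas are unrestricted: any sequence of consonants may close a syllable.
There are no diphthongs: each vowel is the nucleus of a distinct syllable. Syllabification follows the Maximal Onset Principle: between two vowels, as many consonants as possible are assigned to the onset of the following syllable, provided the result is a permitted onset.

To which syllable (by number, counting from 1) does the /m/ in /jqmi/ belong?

2

Vowels present: q, i; each is a nucleus, giving 2 syllables.
σ1/σ2 boundary: /m/ is a single consonant, so it becomes the next onset.
Result: jq.mi.
The /m/ is in the onset of syllable 2 (/mi/).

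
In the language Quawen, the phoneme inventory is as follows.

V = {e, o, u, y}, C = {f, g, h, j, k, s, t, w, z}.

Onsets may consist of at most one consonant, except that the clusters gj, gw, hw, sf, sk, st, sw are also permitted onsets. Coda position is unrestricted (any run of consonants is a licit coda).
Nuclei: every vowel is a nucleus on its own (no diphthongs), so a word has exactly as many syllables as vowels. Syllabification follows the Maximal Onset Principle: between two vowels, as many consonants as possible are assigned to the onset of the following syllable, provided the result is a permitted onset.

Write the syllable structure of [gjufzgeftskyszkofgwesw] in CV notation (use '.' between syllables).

CCVCC.CVCC.CCVCC.CVC.CCVCC

Vowels present: u, e, y, o, e; each is a nucleus, giving 5 syllables.
Between /u/ (V1) and /e/ (V2): cluster /fzg/ — the longest permitted-onset suffix is /g/; onset = /g/, preceding coda = /fz/.
Between /e/ (V2) and /y/ (V3): /ftsk/ splits as /ft/ + /sk/ (/sk/ is the longest suffix that is a licit onset).
Between /y/ (V3) and /o/ (V4): /szk/ splits as /sz/ + /k/ (/k/ is the longest suffix that is a licit onset).
Between /o/ (V4) and /e/ (V5): cluster /fgw/ — the longest permitted-onset suffix is /gw/; onset = /gw/, preceding coda = /f/.
Putting it together: gjufz.geft.skysz.kof.gwesw.
Mapping each syllable to C/V: /gjufz/ → CCVCC, /geft/ → CVCC, /skysz/ → CCVCC, /kof/ → CVC, /gwesw/ → CCVCC.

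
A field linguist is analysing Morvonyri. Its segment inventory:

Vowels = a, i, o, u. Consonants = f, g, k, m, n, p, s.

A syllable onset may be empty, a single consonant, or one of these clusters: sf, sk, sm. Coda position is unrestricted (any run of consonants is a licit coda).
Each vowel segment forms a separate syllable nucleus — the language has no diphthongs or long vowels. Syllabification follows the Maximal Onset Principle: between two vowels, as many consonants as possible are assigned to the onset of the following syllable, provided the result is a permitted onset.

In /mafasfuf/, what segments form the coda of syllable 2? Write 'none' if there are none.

Vowels present: a, a, u; each is a nucleus, giving 3 syllables.
V1 /a/ – V2 /a/: just /f/ — single C goes to the following onset.
V2 /a/ – V3 /u/: /sf/ — entire cluster is a permitted onset → onset /sf/, coda ∅.
Putting it together: ma.fa.sfuf.
Syllable 2 is /fa/: onset /f/, nucleus /a/, coda ∅.

none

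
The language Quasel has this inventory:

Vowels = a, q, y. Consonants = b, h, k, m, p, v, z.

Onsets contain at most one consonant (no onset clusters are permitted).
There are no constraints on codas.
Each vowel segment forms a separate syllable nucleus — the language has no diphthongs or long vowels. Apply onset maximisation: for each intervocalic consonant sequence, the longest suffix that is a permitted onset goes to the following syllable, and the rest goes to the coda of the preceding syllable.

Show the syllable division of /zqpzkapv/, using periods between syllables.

zqpz.kapv

The vowels are q, a — 2 nuclei, so 2 syllables.
V1 /q/ – V2 /a/: /pzk/; trying suffixes from longest down, /k/ is the first permitted one, so coda /pz/ | onset /k/.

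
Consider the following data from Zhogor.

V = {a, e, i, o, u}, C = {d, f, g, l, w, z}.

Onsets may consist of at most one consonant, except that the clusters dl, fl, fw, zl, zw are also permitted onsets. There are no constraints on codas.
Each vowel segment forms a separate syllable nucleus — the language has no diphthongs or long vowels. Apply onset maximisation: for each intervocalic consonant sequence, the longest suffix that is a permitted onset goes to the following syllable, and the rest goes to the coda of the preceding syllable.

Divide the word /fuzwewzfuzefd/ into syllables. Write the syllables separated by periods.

fu.zwewz.fu.zefd

Vowels present: u, e, u, e; each is a nucleus, giving 4 syllables.
V1 /u/ – V2 /e/: /zw/ — entire cluster is a permitted onset → onset /zw/, coda ∅.
V2 /e/ – V3 /u/: /wzf/ — longest licit onset from the right is /f/, leaving /wz/ as coda.
V3 /u/ – V4 /e/: just /z/ — single C goes to the following onset.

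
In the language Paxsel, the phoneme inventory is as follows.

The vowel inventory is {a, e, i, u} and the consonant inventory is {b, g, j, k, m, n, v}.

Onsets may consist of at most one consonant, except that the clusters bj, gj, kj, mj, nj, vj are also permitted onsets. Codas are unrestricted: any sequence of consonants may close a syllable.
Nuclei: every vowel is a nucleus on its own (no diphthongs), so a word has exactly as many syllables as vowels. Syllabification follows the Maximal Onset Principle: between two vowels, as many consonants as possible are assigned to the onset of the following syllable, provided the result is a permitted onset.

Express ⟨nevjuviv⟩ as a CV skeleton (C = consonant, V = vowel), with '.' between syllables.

Nuclei (vowels): e, u, i → 3 syllables.
V1 /e/ – V2 /u/: /vj/ — entire cluster is a permitted onset → onset /vj/, coda ∅.
V2 /u/ – V3 /i/: /v/ is a single consonant, so it becomes the next onset.
Syllabification: ne.vju.viv.
Mapping each syllable to C/V: /ne/ → CV, /vju/ → CCV, /viv/ → CVC.

CV.CCV.CVC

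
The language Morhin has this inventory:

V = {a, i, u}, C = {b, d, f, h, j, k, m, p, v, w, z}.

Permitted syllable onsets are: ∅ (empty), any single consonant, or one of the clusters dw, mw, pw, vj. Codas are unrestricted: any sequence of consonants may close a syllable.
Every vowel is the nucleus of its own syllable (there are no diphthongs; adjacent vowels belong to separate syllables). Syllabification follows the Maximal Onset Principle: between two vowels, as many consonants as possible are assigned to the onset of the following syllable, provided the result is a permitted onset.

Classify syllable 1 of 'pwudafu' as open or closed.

open

Nuclei (vowels): u, a, u → 3 syllables.
Between /u/ (V1) and /a/ (V2): just /d/ — single C goes to the following onset.
Between /a/ (V2) and /u/ (V3): /f/ → onset of the next syllable (single consonants are always licit onsets).
Result: pwu.da.fu.
Syllable 1 is /pwu/; it ends in its nucleus with no coda, so it is open.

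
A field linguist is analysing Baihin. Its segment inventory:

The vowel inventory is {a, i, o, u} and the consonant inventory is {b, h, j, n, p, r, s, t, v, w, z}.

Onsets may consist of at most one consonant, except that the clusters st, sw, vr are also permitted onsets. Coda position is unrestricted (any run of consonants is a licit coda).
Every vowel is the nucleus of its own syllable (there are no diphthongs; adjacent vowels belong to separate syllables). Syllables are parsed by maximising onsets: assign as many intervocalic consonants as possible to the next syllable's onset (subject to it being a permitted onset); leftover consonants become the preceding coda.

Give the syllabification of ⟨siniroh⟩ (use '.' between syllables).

The vowels are i, i, o — 3 nuclei, so 3 syllables.
Between /i/ (V1) and /i/ (V2): just /n/ — single C goes to the following onset.
Between /i/ (V2) and /o/ (V3): just /r/ — single C goes to the following onset.

si.ni.roh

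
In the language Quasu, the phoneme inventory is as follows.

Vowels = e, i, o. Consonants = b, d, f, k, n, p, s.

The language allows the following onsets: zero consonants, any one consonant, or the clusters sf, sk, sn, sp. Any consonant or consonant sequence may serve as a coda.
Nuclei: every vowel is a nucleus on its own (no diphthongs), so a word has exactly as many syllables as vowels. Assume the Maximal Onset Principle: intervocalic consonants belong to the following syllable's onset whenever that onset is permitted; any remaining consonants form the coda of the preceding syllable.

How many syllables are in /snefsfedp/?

Vowels present: e, e; each is a nucleus, giving 2 syllables.

2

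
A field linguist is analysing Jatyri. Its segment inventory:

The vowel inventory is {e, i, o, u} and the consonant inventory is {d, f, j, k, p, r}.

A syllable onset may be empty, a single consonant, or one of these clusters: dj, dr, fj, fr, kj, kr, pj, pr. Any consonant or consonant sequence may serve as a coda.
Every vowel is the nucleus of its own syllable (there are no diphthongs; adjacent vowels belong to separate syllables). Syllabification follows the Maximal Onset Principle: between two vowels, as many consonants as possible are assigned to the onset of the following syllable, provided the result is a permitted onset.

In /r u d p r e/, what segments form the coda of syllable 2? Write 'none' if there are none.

none

Vowels present: u, e; each is a nucleus, giving 2 syllables.
σ1/σ2 boundary: cluster /dpr/ — the longest permitted-onset suffix is /pr/; onset = /pr/, preceding coda = /d/.
Syllabification: rud.pre.
Syllable 2 is /pre/: onset /pr/, nucleus /e/, coda ∅.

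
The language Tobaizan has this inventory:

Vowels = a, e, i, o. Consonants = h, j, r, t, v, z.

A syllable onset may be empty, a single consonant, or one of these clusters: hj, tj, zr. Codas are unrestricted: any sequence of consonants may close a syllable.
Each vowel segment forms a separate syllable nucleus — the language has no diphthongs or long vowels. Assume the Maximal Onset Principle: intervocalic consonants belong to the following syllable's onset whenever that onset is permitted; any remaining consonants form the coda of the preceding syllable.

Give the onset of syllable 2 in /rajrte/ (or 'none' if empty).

t

Vowels present: a, e; each is a nucleus, giving 2 syllables.
σ1/σ2 boundary: /jrt/ splits as /jr/ + /t/ (/t/ is the longest suffix that is a licit onset).
Putting it together: rajr.te.
Syllable 2 is /te/: onset /t/, nucleus /e/, coda ∅.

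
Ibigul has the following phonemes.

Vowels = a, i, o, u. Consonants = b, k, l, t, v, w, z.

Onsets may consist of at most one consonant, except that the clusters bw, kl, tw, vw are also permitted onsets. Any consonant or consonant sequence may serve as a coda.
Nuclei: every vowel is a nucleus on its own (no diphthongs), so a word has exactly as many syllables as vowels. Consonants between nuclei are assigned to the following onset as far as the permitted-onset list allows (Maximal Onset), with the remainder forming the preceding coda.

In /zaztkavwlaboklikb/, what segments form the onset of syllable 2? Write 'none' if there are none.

k

The vowels are a, a, a, o, i — 5 nuclei, so 5 syllables.
σ1/σ2 boundary: /ztk/ splits as /zt/ + /k/ (/k/ is the longest suffix that is a licit onset).
σ2/σ3 boundary: /vwl/ splits as /vw/ + /l/ (/l/ is the longest suffix that is a licit onset).
σ3/σ4 boundary: just /b/ — single C goes to the following onset.
σ4/σ5 boundary: /kl/ is a licit onset in full, so it all attaches to the next syllable.
Syllabification: zazt.kavw.la.bo.klikb.
Syllable 2 is /kavw/: onset /k/, nucleus /a/, coda /vw/.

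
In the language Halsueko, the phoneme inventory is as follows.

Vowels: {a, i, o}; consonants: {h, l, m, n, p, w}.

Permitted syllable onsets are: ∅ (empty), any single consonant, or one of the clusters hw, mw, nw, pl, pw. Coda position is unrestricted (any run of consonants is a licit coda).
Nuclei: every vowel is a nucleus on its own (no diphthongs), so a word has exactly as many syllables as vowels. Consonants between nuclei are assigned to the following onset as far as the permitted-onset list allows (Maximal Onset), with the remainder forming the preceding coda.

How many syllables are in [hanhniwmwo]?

3

The vowels are a, i, o — 3 nuclei, so 3 syllables.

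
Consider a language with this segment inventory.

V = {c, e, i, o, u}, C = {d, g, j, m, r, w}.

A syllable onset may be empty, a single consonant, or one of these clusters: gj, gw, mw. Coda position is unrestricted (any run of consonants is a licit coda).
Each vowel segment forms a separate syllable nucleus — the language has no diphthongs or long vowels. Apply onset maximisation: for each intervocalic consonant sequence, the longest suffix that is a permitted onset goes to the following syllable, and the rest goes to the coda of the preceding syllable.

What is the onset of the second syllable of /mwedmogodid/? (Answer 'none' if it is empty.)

m

The vowels are e, o, o, i — 4 nuclei, so 4 syllables.
σ1/σ2 boundary: /dm/ splits as /d/ + /m/ (/m/ is the longest suffix that is a licit onset).
σ2/σ3 boundary: just /g/ — single C goes to the following onset.
σ3/σ4 boundary: just /d/ — single C goes to the following onset.
Putting it together: mwed.mo.go.did.
Syllable 2 is /mo/: onset /m/, nucleus /o/, coda ∅.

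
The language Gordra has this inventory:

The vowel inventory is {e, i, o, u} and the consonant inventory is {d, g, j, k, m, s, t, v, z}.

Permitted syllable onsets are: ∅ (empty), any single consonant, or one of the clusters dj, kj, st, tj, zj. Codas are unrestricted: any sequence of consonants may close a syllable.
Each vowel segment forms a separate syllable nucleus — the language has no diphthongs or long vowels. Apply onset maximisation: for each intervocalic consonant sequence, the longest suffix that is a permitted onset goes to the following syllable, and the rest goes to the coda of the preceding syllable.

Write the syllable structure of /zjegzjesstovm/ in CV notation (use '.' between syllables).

Nuclei (vowels): e, e, o → 3 syllables.
V1 /e/ – V2 /e/: /gzj/ — longest licit onset from the right is /zj/, leaving /g/ as coda.
V2 /e/ – V3 /o/: /sst/ — longest licit onset from the right is /st/, leaving /s/ as coda.
So the parse is zjeg.zjes.stovm.
Mapping each syllable to C/V: /zjeg/ → CCVC, /zjes/ → CCVC, /stovm/ → CCVCC.

CCVC.CCVC.CCVCC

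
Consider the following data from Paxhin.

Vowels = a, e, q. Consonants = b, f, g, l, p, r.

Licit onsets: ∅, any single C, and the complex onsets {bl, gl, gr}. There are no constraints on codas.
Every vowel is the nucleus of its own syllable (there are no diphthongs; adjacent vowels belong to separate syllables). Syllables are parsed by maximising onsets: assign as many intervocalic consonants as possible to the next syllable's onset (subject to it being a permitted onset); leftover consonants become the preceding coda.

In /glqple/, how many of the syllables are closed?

Nuclei (vowels): q, e → 2 syllables.
Between /q/ (V1) and /e/ (V2): /pl/ — longest licit onset from the right is /l/, leaving /p/ as coda.
So the parse is glqp.le.
Classifying each syllable: /glqp/ (closed), /le/ (open).
Closed syllables: 1.

1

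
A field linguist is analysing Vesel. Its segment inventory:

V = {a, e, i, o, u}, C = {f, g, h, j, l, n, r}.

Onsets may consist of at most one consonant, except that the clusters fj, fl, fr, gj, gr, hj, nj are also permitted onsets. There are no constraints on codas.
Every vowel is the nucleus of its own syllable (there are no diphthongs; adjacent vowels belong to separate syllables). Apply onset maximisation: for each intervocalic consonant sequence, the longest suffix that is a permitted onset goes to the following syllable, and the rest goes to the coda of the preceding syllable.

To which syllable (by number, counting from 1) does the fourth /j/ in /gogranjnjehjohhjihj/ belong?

5

The vowels are o, a, e, o, i — 5 nuclei, so 5 syllables.
V1 /o/ – V2 /a/: /gr/ is a licit onset in full, so it all attaches to the next syllable.
V2 /a/ – V3 /e/: /njnj/ — longest licit onset from the right is /nj/, leaving /nj/ as coda.
V3 /e/ – V4 /o/: cluster /hj/ — /hj/ is itself a permitted onset, so the whole cluster goes right; preceding coda = ∅.
V4 /o/ – V5 /i/: /hhj/; trying suffixes from longest down, /hj/ is the first permitted one, so coda /h/ | onset /hj/.
Result: go.granj.nje.hjoh.hjihj.
The fourth /j/ is in the onset of syllable 5 (/hjihj/).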